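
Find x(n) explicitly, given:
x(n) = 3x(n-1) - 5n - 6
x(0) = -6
First-order linear with linear forcing.
Homogeneous solution: x_h(n) = A·(3)^n.
Try particular x_p(n) = pn + q. Substituting:
  pn + q = 3(p(n-1) + q) - 5n - 6.
Matching the n-coefficient: p = 3p - 5 ⇒ p = \frac{5}{2}.
Matching constants: q = -3p + 3q - 6 ⇒ q = \frac{27}{4}.
General: x(n) = A·(3)^n + \frac{5 n}{2} + \frac{27}{4}.
Apply x(0) = -6: A + \frac{27}{4} = -6 ⇒ A = - \frac{51}{4}.
So x(n) = - \frac{51 \cdot 3^{n}}{4} + \frac{5 n}{2} + \frac{27}{4}.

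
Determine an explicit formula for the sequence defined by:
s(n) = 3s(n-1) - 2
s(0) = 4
First-order linear non-homogeneous.
Homogeneous solution: s_h(n) = A·(3)^n.
Try constant particular solution s_p = K: K = 3K - 2 ⇒ K = 1.
General: s(n) = A·(3)^n + 1.
Apply s(0) = 4: A + 1 = 4 ⇒ A = 3.
So s(n) = 3 \cdot 3^{n} + 1.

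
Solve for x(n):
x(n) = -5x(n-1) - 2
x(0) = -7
First-order linear non-homogeneous.
Homogeneous solution: x_h(n) = A·(-5)^n.
Try constant particular solution x_p = K: K = -5K - 2 ⇒ K = - \frac{1}{3}.
General: x(n) = A·(-5)^n - \frac{1}{3}.
Apply x(0) = -7: A - \frac{1}{3} = -7 ⇒ A = - \frac{20}{3}.
So x(n) = - \frac{20 \left(-5\right)^{n}}{3} - \frac{1}{3}.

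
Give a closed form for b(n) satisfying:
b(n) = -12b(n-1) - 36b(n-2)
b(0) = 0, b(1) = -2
Characteristic equation: x² + 12x + 36 = 0, which is (x - (-6))².
Repeated root r = -6.
General solution: b(n) = (A + Bn)·(-6)^n.
From b(0) = 0: A = 0.
From b(1) = -2: (A + B)·(-6) = -2 ⇒ B = \frac{1}{3}.
So b(n) = \left(\frac{n}{3}\right) \cdot (-6)^n.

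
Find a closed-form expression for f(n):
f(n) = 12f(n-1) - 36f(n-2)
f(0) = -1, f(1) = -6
Characteristic equation: x² - 12x + 36 = 0, which is (x - (6))².
Repeated root r = 6.
General solution: f(n) = (A + Bn)·(6)^n.
From f(0) = -1: A = -1.
From f(1) = -6: (A + B)·(6) = -6 ⇒ B = 0.
So f(n) = \left(-1\right) \cdot (6)^n.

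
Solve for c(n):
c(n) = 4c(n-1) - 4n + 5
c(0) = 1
First-order linear with linear forcing.
Homogeneous solution: c_h(n) = A·(4)^n.
Try particular c_p(n) = pn + q. Substituting:
  pn + q = 4(p(n-1) + q) - 4n + 5.
Matching the n-coefficient: p = 4p - 4 ⇒ p = \frac{4}{3}.
Matching constants: q = -4p + 4q + 5 ⇒ q = \frac{1}{9}.
General: c(n) = A·(4)^n + \frac{4 n}{3} + \frac{1}{9}.
Apply c(0) = 1: A + \frac{1}{9} = 1 ⇒ A = \frac{8}{9}.
So c(n) = \frac{8 \cdot 4^{n}}{9} + \frac{4 n}{3} + \frac{1}{9}.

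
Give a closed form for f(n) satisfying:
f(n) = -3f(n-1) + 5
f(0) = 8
First-order linear non-homogeneous.
Homogeneous solution: f_h(n) = A·(-3)^n.
Try constant particular solution f_p = K: K = -3K + 5 ⇒ K = \frac{5}{4}.
General: f(n) = A·(-3)^n + \frac{5}{4}.
Apply f(0) = 8: A + \frac{5}{4} = 8 ⇒ A = \frac{27}{4}.
So f(n) = \frac{27 \left(-3\right)^{n}}{4} + \frac{5}{4}.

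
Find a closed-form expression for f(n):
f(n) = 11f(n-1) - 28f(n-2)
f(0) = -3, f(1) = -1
Characteristic equation: x² - 11x + 28 = 0, which factors as (x - (7))(x - (4)) = 0.
Roots r₁ = 7, r₂ = 4 (distinct).
General solution: f(n) = A·(7)^n + B·(4)^n.
From f(0) = -3: A + B = -3.
From f(1) = -1: 7A + 4B = -1.
Solving: A = \frac{11}{3}, B = - \frac{20}{3}.
So f(n) = - \frac{20 \cdot 4^{n}}{3} + \frac{11 \cdot 7^{n}}{3}.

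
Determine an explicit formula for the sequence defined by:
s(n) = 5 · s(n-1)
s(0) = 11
Pure geometric recurrence with ratio 5.
By induction s(n) = s(0) · (5)^n = 11 \cdot 5^{n}.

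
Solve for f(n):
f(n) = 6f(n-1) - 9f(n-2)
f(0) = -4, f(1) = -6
Characteristic equation: x² - 6x + 9 = 0, which is (x - (3))².
Repeated root r = 3.
General solution: f(n) = (A + Bn)·(3)^n.
From f(0) = -4: A = -4.
From f(1) = -6: (A + B)·(3) = -6 ⇒ B = 2.
So f(n) = \left(2 n - 4\right) \cdot (3)^n.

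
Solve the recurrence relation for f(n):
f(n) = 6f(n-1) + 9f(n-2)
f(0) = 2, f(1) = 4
Characteristic equation: x² - 6x - 9 = 0.
Discriminant Δ = (6)² + 4·(9) = 72.
Roots r₁,₂ = (6 ± √72)/2, so r₁ = 3 + 3 \sqrt{2}, r₂ = 3 - 3 \sqrt{2}.
General solution: f(n) = A·r₁^n + B·r₂^n.
From the initial conditions, A + B = 2 and r₁A + r₂B = 4.
Since r₁ - r₂ = √72: A = (4 - (2)r₂)/√72 = 1 - \frac{\sqrt{2}}{6}, and B = 2 - A = \frac{\sqrt{2}}{6} + 1.
So f(n) = \left(1 - \frac{\sqrt{2}}{6}\right)\left(3 + 3 \sqrt{2}\right)^n + \left(\frac{\sqrt{2}}{6} + 1\right)\left(3 - 3 \sqrt{2}\right)^n.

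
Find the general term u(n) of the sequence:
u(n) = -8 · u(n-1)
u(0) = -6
Pure geometric recurrence with ratio -8.
By induction u(n) = u(0) · (-8)^n = - 6 \left(-8\right)^{n}.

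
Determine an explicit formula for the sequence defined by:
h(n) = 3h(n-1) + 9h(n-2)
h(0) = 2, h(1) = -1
Characteristic equation: x² - 3x - 9 = 0.
Discriminant Δ = (3)² + 4·(9) = 45.
Roots r₁,₂ = (3 ± √45)/2, so r₁ = \frac{3}{2} + \frac{3 \sqrt{5}}{2}, r₂ = \frac{3}{2} - \frac{3 \sqrt{5}}{2}.
General solution: h(n) = A·r₁^n + B·r₂^n.
From the initial conditions, A + B = 2 and r₁A + r₂B = -1.
Since r₁ - r₂ = √45: A = (-1 - (2)r₂)/√45 = 1 - \frac{4 \sqrt{5}}{15}, and B = 2 - A = \frac{4 \sqrt{5}}{15} + 1.
So h(n) = \left(1 - \frac{4 \sqrt{5}}{15}\right)\left(\frac{3}{2} + \frac{3 \sqrt{5}}{2}\right)^n + \left(\frac{4 \sqrt{5}}{15} + 1\right)\left(\frac{3}{2} - \frac{3 \sqrt{5}}{2}\right)^n.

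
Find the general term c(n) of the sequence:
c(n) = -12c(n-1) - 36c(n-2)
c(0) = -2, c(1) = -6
Characteristic equation: x² + 12x + 36 = 0, which is (x - (-6))².
Repeated root r = -6.
General solution: c(n) = (A + Bn)·(-6)^n.
From c(0) = -2: A = -2.
From c(1) = -6: (A + B)·(-6) = -6 ⇒ B = 3.
So c(n) = \left(3 n - 2\right) \cdot (-6)^n.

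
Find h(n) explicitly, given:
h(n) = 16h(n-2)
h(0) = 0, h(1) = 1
Characteristic equation: x² - 16 = 0, which factors as (x - (4))(x - (-4)) = 0.
Roots r₁ = 4, r₂ = -4 (distinct).
General solution: h(n) = A·(4)^n + B·(-4)^n.
From h(0) = 0: A + B = 0.
From h(1) = 1: 4A - 4B = 1.
Solving: A = \frac{1}{8}, B = - \frac{1}{8}.
So h(n) = - \frac{\left(-4\right)^{n}}{8} + \frac{4^{n}}{8}.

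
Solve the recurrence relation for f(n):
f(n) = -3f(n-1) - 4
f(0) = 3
First-order linear non-homogeneous.
Homogeneous solution: f_h(n) = A·(-3)^n.
Try constant particular solution f_p = K: K = -3K - 4 ⇒ K = -1.
General: f(n) = A·(-3)^n - 1.
Apply f(0) = 3: A - 1 = 3 ⇒ A = 4.
So f(n) = 4 \left(-3\right)^{n} - 1.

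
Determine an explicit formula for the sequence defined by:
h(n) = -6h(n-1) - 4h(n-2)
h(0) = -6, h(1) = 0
Characteristic equation: x² + 6x + 4 = 0.
Discriminant Δ = (-6)² + 4·(-4) = 20.
Roots r₁,₂ = (-6 ± √20)/2, so r₁ = -3 + \sqrt{5}, r₂ = -3 - \sqrt{5}.
General solution: h(n) = A·r₁^n + B·r₂^n.
From the initial conditions, A + B = -6 and r₁A + r₂B = 0.
Since r₁ - r₂ = √20: A = (0 - (-6)r₂)/√20 = - \frac{9 \sqrt{5}}{5} - 3, and B = -6 - A = -3 + \frac{9 \sqrt{5}}{5}.
So h(n) = \left(- \frac{9 \sqrt{5}}{5} - 3\right)\left(-3 + \sqrt{5}\right)^n + \left(-3 + \frac{9 \sqrt{5}}{5}\right)\left(-3 - \sqrt{5}\right)^n.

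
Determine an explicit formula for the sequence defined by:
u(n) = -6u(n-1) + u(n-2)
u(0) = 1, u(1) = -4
Characteristic equation: x² + 6x - 1 = 0.
Discriminant Δ = (-6)² + 4·(1) = 40.
Roots r₁,₂ = (-6 ± √40)/2, so r₁ = -3 + \sqrt{10}, r₂ = - \sqrt{10} - 3.
General solution: u(n) = A·r₁^n + B·r₂^n.
From the initial conditions, A + B = 1 and r₁A + r₂B = -4.
Since r₁ - r₂ = √40: A = (-4 - (1)r₂)/√40 = \frac{1}{2} - \frac{\sqrt{10}}{20}, and B = 1 - A = \frac{\sqrt{10}}{20} + \frac{1}{2}.
So u(n) = \left(\frac{1}{2} - \frac{\sqrt{10}}{20}\right)\left(-3 + \sqrt{10}\right)^n + \left(\frac{\sqrt{10}}{20} + \frac{1}{2}\right)\left(- \sqrt{10} - 3\right)^n.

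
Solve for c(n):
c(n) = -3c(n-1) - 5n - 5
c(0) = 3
First-order linear with linear forcing.
Homogeneous solution: c_h(n) = A·(-3)^n.
Try particular c_p(n) = pn + q. Substituting:
  pn + q = -3(p(n-1) + q) - 5n - 5.
Matching the n-coefficient: p = -3p - 5 ⇒ p = - \frac{5}{4}.
Matching constants: q = 3p - 3q - 5 ⇒ q = - \frac{35}{16}.
General: c(n) = A·(-3)^n - \frac{5 n}{4} - \frac{35}{16}.
Apply c(0) = 3: A - \frac{35}{16} = 3 ⇒ A = \frac{83}{16}.
So c(n) = \frac{83 \left(-3\right)^{n}}{16} - \frac{5 n}{4} - \frac{35}{16}.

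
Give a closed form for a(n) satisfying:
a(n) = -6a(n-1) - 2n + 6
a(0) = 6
First-order linear with linear forcing.
Homogeneous solution: a_h(n) = A·(-6)^n.
Try particular a_p(n) = pn + q. Substituting:
  pn + q = -6(p(n-1) + q) - 2n + 6.
Matching the n-coefficient: p = -6p - 2 ⇒ p = - \frac{2}{7}.
Matching constants: q = 6p - 6q + 6 ⇒ q = \frac{30}{49}.
General: a(n) = A·(-6)^n - \frac{2 n}{7} + \frac{30}{49}.
Apply a(0) = 6: A + \frac{30}{49} = 6 ⇒ A = \frac{264}{49}.
So a(n) = \frac{264 \left(-6\right)^{n}}{49} - \frac{2 n}{7} + \frac{30}{49}.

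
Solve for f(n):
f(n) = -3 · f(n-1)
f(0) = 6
Pure geometric recurrence with ratio -3.
By induction f(n) = f(0) · (-3)^n = 6 \left(-3\right)^{n}.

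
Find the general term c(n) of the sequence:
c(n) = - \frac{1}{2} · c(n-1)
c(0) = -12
Pure geometric recurrence with ratio - \frac{1}{2}.
By induction c(n) = c(0) · (- \frac{1}{2})^n = - 12 \left(- \frac{1}{2}\right)^{n}.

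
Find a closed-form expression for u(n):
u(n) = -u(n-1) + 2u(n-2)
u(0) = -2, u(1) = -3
Characteristic equation: x² + x - 2 = 0, which factors as (x - (1))(x - (-2)) = 0.
Roots r₁ = 1, r₂ = -2 (distinct).
General solution: u(n) = A·(1)^n + B·(-2)^n.
From u(0) = -2: A + B = -2.
From u(1) = -3: A - 2B = -3.
Solving: A = - \frac{7}{3}, B = \frac{1}{3}.
So u(n) = \frac{\left(-2\right)^{n}}{3} - \frac{7}{3}.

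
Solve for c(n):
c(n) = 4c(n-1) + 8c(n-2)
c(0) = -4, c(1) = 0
Characteristic equation: x² - 4x - 8 = 0.
Discriminant Δ = (4)² + 4·(8) = 48.
Roots r₁,₂ = (4 ± √48)/2, so r₁ = 2 + 2 \sqrt{3}, r₂ = 2 - 2 \sqrt{3}.
General solution: c(n) = A·r₁^n + B·r₂^n.
From the initial conditions, A + B = -4 and r₁A + r₂B = 0.
Since r₁ - r₂ = √48: A = (0 - (-4)r₂)/√48 = -2 + \frac{2 \sqrt{3}}{3}, and B = -4 - A = -2 - \frac{2 \sqrt{3}}{3}.
So c(n) = \left(-2 + \frac{2 \sqrt{3}}{3}\right)\left(2 + 2 \sqrt{3}\right)^n + \left(-2 - \frac{2 \sqrt{3}}{3}\right)\left(2 - 2 \sqrt{3}\right)^n.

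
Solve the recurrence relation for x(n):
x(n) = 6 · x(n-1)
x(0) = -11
Pure geometric recurrence with ratio 6.
By induction x(n) = x(0) · (6)^n = - 11 \cdot 6^{n}.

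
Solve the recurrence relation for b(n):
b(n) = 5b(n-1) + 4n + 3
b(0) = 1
First-order linear with linear forcing.
Homogeneous solution: b_h(n) = A·(5)^n.
Try particular b_p(n) = pn + q. Substituting:
  pn + q = 5(p(n-1) + q) + 4n + 3.
Matching the n-coefficient: p = 5p + 4 ⇒ p = -1.
Matching constants: q = -5p + 5q + 3 ⇒ q = -2.
General: b(n) = A·(5)^n - n - 2.
Apply b(0) = 1: A - 2 = 1 ⇒ A = 3.
So b(n) = 3 \cdot 5^{n} - n - 2.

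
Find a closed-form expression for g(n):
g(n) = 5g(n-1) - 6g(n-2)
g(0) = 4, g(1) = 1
Characteristic equation: x² - 5x + 6 = 0, which factors as (x - (3))(x - (2)) = 0.
Roots r₁ = 3, r₂ = 2 (distinct).
General solution: g(n) = A·(3)^n + B·(2)^n.
From g(0) = 4: A + B = 4.
From g(1) = 1: 3A + 2B = 1.
Solving: A = -7, B = 11.
So g(n) = 11 \cdot 2^{n} - 7 \cdot 3^{n}.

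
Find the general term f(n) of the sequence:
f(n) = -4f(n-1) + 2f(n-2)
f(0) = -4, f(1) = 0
Characteristic equation: x² + 4x - 2 = 0.
Discriminant Δ = (-4)² + 4·(2) = 24.
Roots r₁,₂ = (-4 ± √24)/2, so r₁ = -2 + \sqrt{6}, r₂ = - \sqrt{6} - 2.
General solution: f(n) = A·r₁^n + B·r₂^n.
From the initial conditions, A + B = -4 and r₁A + r₂B = 0.
Since r₁ - r₂ = √24: A = (0 - (-4)r₂)/√24 = -2 - \frac{2 \sqrt{6}}{3}, and B = -4 - A = -2 + \frac{2 \sqrt{6}}{3}.
So f(n) = \left(-2 - \frac{2 \sqrt{6}}{3}\right)\left(-2 + \sqrt{6}\right)^n + \left(-2 + \frac{2 \sqrt{6}}{3}\right)\left(- \sqrt{6} - 2\right)^n.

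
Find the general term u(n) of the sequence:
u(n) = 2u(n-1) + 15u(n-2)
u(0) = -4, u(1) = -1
Characteristic equation: x² - 2x - 15 = 0, which factors as (x - (5))(x - (-3)) = 0.
Roots r₁ = 5, r₂ = -3 (distinct).
General solution: u(n) = A·(5)^n + B·(-3)^n.
From u(0) = -4: A + B = -4.
From u(1) = -1: 5A - 3B = -1.
Solving: A = - \frac{13}{8}, B = - \frac{19}{8}.
So u(n) = - \frac{19 \left(-3\right)^{n}}{8} - \frac{13 \cdot 5^{n}}{8}.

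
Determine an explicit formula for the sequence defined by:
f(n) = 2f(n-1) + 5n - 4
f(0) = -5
First-order linear with linear forcing.
Homogeneous solution: f_h(n) = A·(2)^n.
Try particular f_p(n) = pn + q. Substituting:
  pn + q = 2(p(n-1) + q) + 5n - 4.
Matching the n-coefficient: p = 2p + 5 ⇒ p = -5.
Matching constants: q = -2p + 2q - 4 ⇒ q = -6.
General: f(n) = A·(2)^n - 5 n - 6.
Apply f(0) = -5: A - 6 = -5 ⇒ A = 1.
So f(n) = 2^{n} - 5 n - 6.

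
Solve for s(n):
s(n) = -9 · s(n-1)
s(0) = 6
Pure geometric recurrence with ratio -9.
By induction s(n) = s(0) · (-9)^n = 6 \left(-9\right)^{n}.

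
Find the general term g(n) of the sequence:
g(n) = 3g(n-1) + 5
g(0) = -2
First-order linear non-homogeneous.
Homogeneous solution: g_h(n) = A·(3)^n.
Try constant particular solution g_p = K: K = 3K + 5 ⇒ K = - \frac{5}{2}.
General: g(n) = A·(3)^n - \frac{5}{2}.
Apply g(0) = -2: A - \frac{5}{2} = -2 ⇒ A = \frac{1}{2}.
So g(n) = \frac{3^{n}}{2} - \frac{5}{2}.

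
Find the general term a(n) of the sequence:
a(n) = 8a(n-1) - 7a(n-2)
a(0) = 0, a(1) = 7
Characteristic equation: x² - 8x + 7 = 0, which factors as (x - (7))(x - (1)) = 0.
Roots r₁ = 7, r₂ = 1 (distinct).
General solution: a(n) = A·(7)^n + B·(1)^n.
From a(0) = 0: A + B = 0.
From a(1) = 7: 7A + B = 7.
Solving: A = \frac{7}{6}, B = - \frac{7}{6}.
So a(n) = \frac{7 \cdot 7^{n}}{6} - \frac{7}{6}.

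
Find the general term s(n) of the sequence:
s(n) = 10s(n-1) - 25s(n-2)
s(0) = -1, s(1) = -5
Characteristic equation: x² - 10x + 25 = 0, which is (x - (5))².
Repeated root r = 5.
General solution: s(n) = (A + Bn)·(5)^n.
From s(0) = -1: A = -1.
From s(1) = -5: (A + B)·(5) = -5 ⇒ B = 0.
So s(n) = \left(-1\right) \cdot (5)^n.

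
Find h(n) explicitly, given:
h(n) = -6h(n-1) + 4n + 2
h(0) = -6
First-order linear with linear forcing.
Homogeneous solution: h_h(n) = A·(-6)^n.
Try particular h_p(n) = pn + q. Substituting:
  pn + q = -6(p(n-1) + q) + 4n + 2.
Matching the n-coefficient: p = -6p + 4 ⇒ p = \frac{4}{7}.
Matching constants: q = 6p - 6q + 2 ⇒ q = \frac{38}{49}.
General: h(n) = A·(-6)^n + \frac{4 n}{7} + \frac{38}{49}.
Apply h(0) = -6: A + \frac{38}{49} = -6 ⇒ A = - \frac{332}{49}.
So h(n) = - \frac{332 \left(-6\right)^{n}}{49} + \frac{4 n}{7} + \frac{38}{49}.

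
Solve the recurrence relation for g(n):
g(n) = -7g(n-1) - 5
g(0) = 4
First-order linear non-homogeneous.
Homogeneous solution: g_h(n) = A·(-7)^n.
Try constant particular solution g_p = K: K = -7K - 5 ⇒ K = - \frac{5}{8}.
General: g(n) = A·(-7)^n - \frac{5}{8}.
Apply g(0) = 4: A - \frac{5}{8} = 4 ⇒ A = \frac{37}{8}.
So g(n) = \frac{37 \left(-7\right)^{n}}{8} - \frac{5}{8}.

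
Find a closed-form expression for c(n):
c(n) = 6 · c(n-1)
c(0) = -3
Pure geometric recurrence with ratio 6.
By induction c(n) = c(0) · (6)^n = - 3 \cdot 6^{n}.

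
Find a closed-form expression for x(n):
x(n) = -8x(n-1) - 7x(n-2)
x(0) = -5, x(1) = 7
Characteristic equation: x² + 8x + 7 = 0, which factors as (x - (-1))(x - (-7)) = 0.
Roots r₁ = -1, r₂ = -7 (distinct).
General solution: x(n) = A·(-1)^n + B·(-7)^n.
From x(0) = -5: A + B = -5.
From x(1) = 7: -A - 7B = 7.
Solving: A = - \frac{14}{3}, B = - \frac{1}{3}.
So x(n) = - \frac{14 \left(-1\right)^{n}}{3} - \frac{\left(-7\right)^{n}}{3}.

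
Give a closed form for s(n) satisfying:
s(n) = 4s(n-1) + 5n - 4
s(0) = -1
First-order linear with linear forcing.
Homogeneous solution: s_h(n) = A·(4)^n.
Try particular s_p(n) = pn + q. Substituting:
  pn + q = 4(p(n-1) + q) + 5n - 4.
Matching the n-coefficient: p = 4p + 5 ⇒ p = - \frac{5}{3}.
Matching constants: q = -4p + 4q - 4 ⇒ q = - \frac{8}{9}.
General: s(n) = A·(4)^n - \frac{5 n}{3} - \frac{8}{9}.
Apply s(0) = -1: A - \frac{8}{9} = -1 ⇒ A = - \frac{1}{9}.
So s(n) = - \frac{4^{n}}{9} - \frac{5 n}{3} - \frac{8}{9}.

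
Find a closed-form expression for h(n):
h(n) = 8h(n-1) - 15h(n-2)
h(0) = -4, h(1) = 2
Characteristic equation: x² - 8x + 15 = 0, which factors as (x - (3))(x - (5)) = 0.
Roots r₁ = 3, r₂ = 5 (distinct).
General solution: h(n) = A·(3)^n + B·(5)^n.
From h(0) = -4: A + B = -4.
From h(1) = 2: 3A + 5B = 2.
Solving: A = -11, B = 7.
So h(n) = - 11 \cdot 3^{n} + 7 \cdot 5^{n}.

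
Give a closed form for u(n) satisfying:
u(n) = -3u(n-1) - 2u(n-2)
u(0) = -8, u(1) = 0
Characteristic equation: x² + 3x + 2 = 0, which factors as (x - (-1))(x - (-2)) = 0.
Roots r₁ = -1, r₂ = -2 (distinct).
General solution: u(n) = A·(-1)^n + B·(-2)^n.
From u(0) = -8: A + B = -8.
From u(1) = 0: -A - 2B = 0.
Solving: A = -16, B = 8.
So u(n) = - 16 \left(-1\right)^{n} + 8 \left(-2\right)^{n}.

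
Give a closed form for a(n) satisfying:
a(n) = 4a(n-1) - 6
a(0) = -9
First-order linear non-homogeneous.
Homogeneous solution: a_h(n) = A·(4)^n.
Try constant particular solution a_p = K: K = 4K - 6 ⇒ K = 2.
General: a(n) = A·(4)^n + 2.
Apply a(0) = -9: A + 2 = -9 ⇒ A = -11.
So a(n) = 2 - 11 \cdot 4^{n}.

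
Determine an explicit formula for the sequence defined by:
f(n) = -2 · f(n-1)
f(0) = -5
Pure geometric recurrence with ratio -2.
By induction f(n) = f(0) · (-2)^n = - 5 \left(-2\right)^{n}.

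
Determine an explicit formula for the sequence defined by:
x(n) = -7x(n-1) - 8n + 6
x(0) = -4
First-order linear with linear forcing.
Homogeneous solution: x_h(n) = A·(-7)^n.
Try particular x_p(n) = pn + q. Substituting:
  pn + q = -7(p(n-1) + q) - 8n + 6.
Matching the n-coefficient: p = -7p - 8 ⇒ p = -1.
Matching constants: q = 7p - 7q + 6 ⇒ q = - \frac{1}{8}.
General: x(n) = A·(-7)^n - n - \frac{1}{8}.
Apply x(0) = -4: A - \frac{1}{8} = -4 ⇒ A = - \frac{31}{8}.
So x(n) = - \frac{31 \left(-7\right)^{n}}{8} - n - \frac{1}{8}.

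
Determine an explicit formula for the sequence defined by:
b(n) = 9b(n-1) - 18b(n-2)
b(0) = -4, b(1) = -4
Characteristic equation: x² - 9x + 18 = 0, which factors as (x - (3))(x - (6)) = 0.
Roots r₁ = 3, r₂ = 6 (distinct).
General solution: b(n) = A·(3)^n + B·(6)^n.
From b(0) = -4: A + B = -4.
From b(1) = -4: 3A + 6B = -4.
Solving: A = - \frac{20}{3}, B = \frac{8}{3}.
So b(n) = - \frac{20 \cdot 3^{n}}{3} + \frac{8 \cdot 6^{n}}{3}.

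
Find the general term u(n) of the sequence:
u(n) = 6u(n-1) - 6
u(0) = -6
First-order linear non-homogeneous.
Homogeneous solution: u_h(n) = A·(6)^n.
Try constant particular solution u_p = K: K = 6K - 6 ⇒ K = \frac{6}{5}.
General: u(n) = A·(6)^n + \frac{6}{5}.
Apply u(0) = -6: A + \frac{6}{5} = -6 ⇒ A = - \frac{36}{5}.
So u(n) = \frac{6}{5} - \frac{36 \cdot 6^{n}}{5}.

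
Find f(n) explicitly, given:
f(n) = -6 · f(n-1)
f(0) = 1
Pure geometric recurrence with ratio -6.
By induction f(n) = f(0) · (-6)^n = \left(-6\right)^{n}.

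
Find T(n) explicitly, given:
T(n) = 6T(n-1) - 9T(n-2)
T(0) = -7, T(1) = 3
Characteristic equation: x² - 6x + 9 = 0, which is (x - (3))².
Repeated root r = 3.
General solution: T(n) = (A + Bn)·(3)^n.
From T(0) = -7: A = -7.
From T(1) = 3: (A + B)·(3) = 3 ⇒ B = 8.
So T(n) = \left(8 n - 7\right) \cdot (3)^n.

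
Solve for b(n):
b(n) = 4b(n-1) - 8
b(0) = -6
First-order linear non-homogeneous.
Homogeneous solution: b_h(n) = A·(4)^n.
Try constant particular solution b_p = K: K = 4K - 8 ⇒ K = \frac{8}{3}.
General: b(n) = A·(4)^n + \frac{8}{3}.
Apply b(0) = -6: A + \frac{8}{3} = -6 ⇒ A = - \frac{26}{3}.
So b(n) = \frac{8}{3} - \frac{26 \cdot 4^{n}}{3}.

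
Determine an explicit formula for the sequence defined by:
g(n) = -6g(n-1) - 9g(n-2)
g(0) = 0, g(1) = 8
Characteristic equation: x² + 6x + 9 = 0, which is (x - (-3))².
Repeated root r = -3.
General solution: g(n) = (A + Bn)·(-3)^n.
From g(0) = 0: A = 0.
From g(1) = 8: (A + B)·(-3) = 8 ⇒ B = - \frac{8}{3}.
So g(n) = \left(- \frac{8 n}{3}\right) \cdot (-3)^n.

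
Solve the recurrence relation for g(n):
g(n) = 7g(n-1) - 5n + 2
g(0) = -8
First-order linear with linear forcing.
Homogeneous solution: g_h(n) = A·(7)^n.
Try particular g_p(n) = pn + q. Substituting:
  pn + q = 7(p(n-1) + q) - 5n + 2.
Matching the n-coefficient: p = 7p - 5 ⇒ p = \frac{5}{6}.
Matching constants: q = -7p + 7q + 2 ⇒ q = \frac{23}{36}.
General: g(n) = A·(7)^n + \frac{5 n}{6} + \frac{23}{36}.
Apply g(0) = -8: A + \frac{23}{36} = -8 ⇒ A = - \frac{311}{36}.
So g(n) = - \frac{311 \cdot 7^{n}}{36} + \frac{5 n}{6} + \frac{23}{36}.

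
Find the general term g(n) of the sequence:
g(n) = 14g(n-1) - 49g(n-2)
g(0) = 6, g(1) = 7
Characteristic equation: x² - 14x + 49 = 0, which is (x - (7))².
Repeated root r = 7.
General solution: g(n) = (A + Bn)·(7)^n.
From g(0) = 6: A = 6.
From g(1) = 7: (A + B)·(7) = 7 ⇒ B = -5.
So g(n) = \left(6 - 5 n\right) \cdot (7)^n.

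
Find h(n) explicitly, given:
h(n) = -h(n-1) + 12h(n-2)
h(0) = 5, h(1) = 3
Characteristic equation: x² + x - 12 = 0, which factors as (x - (-4))(x - (3)) = 0.
Roots r₁ = -4, r₂ = 3 (distinct).
General solution: h(n) = A·(-4)^n + B·(3)^n.
From h(0) = 5: A + B = 5.
From h(1) = 3: -4A + 3B = 3.
Solving: A = \frac{12}{7}, B = \frac{23}{7}.
So h(n) = \frac{12 \left(-4\right)^{n}}{7} + \frac{23 \cdot 3^{n}}{7}.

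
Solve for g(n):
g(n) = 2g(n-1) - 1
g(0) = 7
First-order linear non-homogeneous.
Homogeneous solution: g_h(n) = A·(2)^n.
Try constant particular solution g_p = K: K = 2K - 1 ⇒ K = 1.
General: g(n) = A·(2)^n + 1.
Apply g(0) = 7: A + 1 = 7 ⇒ A = 6.
So g(n) = 6 \cdot 2^{n} + 1.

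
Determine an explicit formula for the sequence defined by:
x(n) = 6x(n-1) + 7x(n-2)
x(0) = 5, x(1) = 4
Characteristic equation: x² - 6x - 7 = 0, which factors as (x - (-1))(x - (7)) = 0.
Roots r₁ = -1, r₂ = 7 (distinct).
General solution: x(n) = A·(-1)^n + B·(7)^n.
From x(0) = 5: A + B = 5.
From x(1) = 4: -A + 7B = 4.
Solving: A = \frac{31}{8}, B = \frac{9}{8}.
So x(n) = \frac{31 \left(-1\right)^{n}}{8} + \frac{9 \cdot 7^{n}}{8}.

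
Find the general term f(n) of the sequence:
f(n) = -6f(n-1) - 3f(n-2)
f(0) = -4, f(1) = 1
Characteristic equation: x² + 6x + 3 = 0.
Discriminant Δ = (-6)² + 4·(-3) = 24.
Roots r₁,₂ = (-6 ± √24)/2, so r₁ = -3 + \sqrt{6}, r₂ = -3 - \sqrt{6}.
General solution: f(n) = A·r₁^n + B·r₂^n.
From the initial conditions, A + B = -4 and r₁A + r₂B = 1.
Since r₁ - r₂ = √24: A = (1 - (-4)r₂)/√24 = - \frac{11 \sqrt{6}}{12} - 2, and B = -4 - A = -2 + \frac{11 \sqrt{6}}{12}.
So f(n) = \left(- \frac{11 \sqrt{6}}{12} - 2\right)\left(-3 + \sqrt{6}\right)^n + \left(-2 + \frac{11 \sqrt{6}}{12}\right)\left(-3 - \sqrt{6}\right)^n.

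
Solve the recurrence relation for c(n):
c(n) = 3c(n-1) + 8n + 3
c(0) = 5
First-order linear with linear forcing.
Homogeneous solution: c_h(n) = A·(3)^n.
Try particular c_p(n) = pn + q. Substituting:
  pn + q = 3(p(n-1) + q) + 8n + 3.
Matching the n-coefficient: p = 3p + 8 ⇒ p = -4.
Matching constants: q = -3p + 3q + 3 ⇒ q = - \frac{15}{2}.
General: c(n) = A·(3)^n - 4 n - \frac{15}{2}.
Apply c(0) = 5: A - \frac{15}{2} = 5 ⇒ A = \frac{25}{2}.
So c(n) = \frac{25 \cdot 3^{n}}{2} - 4 n - \frac{15}{2}.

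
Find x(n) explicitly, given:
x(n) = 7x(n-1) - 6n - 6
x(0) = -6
First-order linear with linear forcing.
Homogeneous solution: x_h(n) = A·(7)^n.
Try particular x_p(n) = pn + q. Substituting:
  pn + q = 7(p(n-1) + q) - 6n - 6.
Matching the n-coefficient: p = 7p - 6 ⇒ p = 1.
Matching constants: q = -7p + 7q - 6 ⇒ q = \frac{13}{6}.
General: x(n) = A·(7)^n + n + \frac{13}{6}.
Apply x(0) = -6: A + \frac{13}{6} = -6 ⇒ A = - \frac{49}{6}.
So x(n) = - \frac{49 \cdot 7^{n}}{6} + n + \frac{13}{6}.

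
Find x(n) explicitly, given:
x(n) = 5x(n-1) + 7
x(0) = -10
First-order linear non-homogeneous.
Homogeneous solution: x_h(n) = A·(5)^n.
Try constant particular solution x_p = K: K = 5K + 7 ⇒ K = - \frac{7}{4}.
General: x(n) = A·(5)^n - \frac{7}{4}.
Apply x(0) = -10: A - \frac{7}{4} = -10 ⇒ A = - \frac{33}{4}.
So x(n) = - \frac{33 \cdot 5^{n}}{4} - \frac{7}{4}.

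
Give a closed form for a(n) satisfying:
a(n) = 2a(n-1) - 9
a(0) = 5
First-order linear non-homogeneous.
Homogeneous solution: a_h(n) = A·(2)^n.
Try constant particular solution a_p = K: K = 2K - 9 ⇒ K = 9.
General: a(n) = A·(2)^n + 9.
Apply a(0) = 5: A + 9 = 5 ⇒ A = -4.
So a(n) = 9 - 4 \cdot 2^{n}.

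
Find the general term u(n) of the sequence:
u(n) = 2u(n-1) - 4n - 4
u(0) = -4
First-order linear with linear forcing.
Homogeneous solution: u_h(n) = A·(2)^n.
Try particular u_p(n) = pn + q. Substituting:
  pn + q = 2(p(n-1) + q) - 4n - 4.
Matching the n-coefficient: p = 2p - 4 ⇒ p = 4.
Matching constants: q = -2p + 2q - 4 ⇒ q = 12.
General: u(n) = A·(2)^n + 4 n + 12.
Apply u(0) = -4: A + 12 = -4 ⇒ A = -16.
So u(n) = - 16 \cdot 2^{n} + 4 n + 12.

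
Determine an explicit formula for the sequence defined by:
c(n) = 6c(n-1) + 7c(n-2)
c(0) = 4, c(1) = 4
Characteristic equation: x² - 6x - 7 = 0, which factors as (x - (-1))(x - (7)) = 0.
Roots r₁ = -1, r₂ = 7 (distinct).
General solution: c(n) = A·(-1)^n + B·(7)^n.
From c(0) = 4: A + B = 4.
From c(1) = 4: -A + 7B = 4.
Solving: A = 3, B = 1.
So c(n) = 3 \left(-1\right)^{n} + 7^{n}.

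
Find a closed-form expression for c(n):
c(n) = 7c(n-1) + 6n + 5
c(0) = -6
First-order linear with linear forcing.
Homogeneous solution: c_h(n) = A·(7)^n.
Try particular c_p(n) = pn + q. Substituting:
  pn + q = 7(p(n-1) + q) + 6n + 5.
Matching the n-coefficient: p = 7p + 6 ⇒ p = -1.
Matching constants: q = -7p + 7q + 5 ⇒ q = -2.
General: c(n) = A·(7)^n - n - 2.
Apply c(0) = -6: A - 2 = -6 ⇒ A = -4.
So c(n) = - 4 \cdot 7^{n} - n - 2.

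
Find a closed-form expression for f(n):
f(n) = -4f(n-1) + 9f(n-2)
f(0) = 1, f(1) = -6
Characteristic equation: x² + 4x - 9 = 0.
Discriminant Δ = (-4)² + 4·(9) = 52.
Roots r₁,₂ = (-4 ± √52)/2, so r₁ = -2 + \sqrt{13}, r₂ = - \sqrt{13} - 2.
General solution: f(n) = A·r₁^n + B·r₂^n.
From the initial conditions, A + B = 1 and r₁A + r₂B = -6.
Since r₁ - r₂ = √52: A = (-6 - (1)r₂)/√52 = \frac{1}{2} - \frac{2 \sqrt{13}}{13}, and B = 1 - A = \frac{1}{2} + \frac{2 \sqrt{13}}{13}.
So f(n) = \left(\frac{1}{2} - \frac{2 \sqrt{13}}{13}\right)\left(-2 + \sqrt{13}\right)^n + \left(\frac{1}{2} + \frac{2 \sqrt{13}}{13}\right)\left(- \sqrt{13} - 2\right)^n.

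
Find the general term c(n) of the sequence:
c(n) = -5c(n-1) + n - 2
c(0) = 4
First-order linear with linear forcing.
Homogeneous solution: c_h(n) = A·(-5)^n.
Try particular c_p(n) = pn + q. Substituting:
  pn + q = -5(p(n-1) + q) + n - 2.
Matching the n-coefficient: p = -5p + 1 ⇒ p = \frac{1}{6}.
Matching constants: q = 5p - 5q - 2 ⇒ q = - \frac{7}{36}.
General: c(n) = A·(-5)^n + \frac{n}{6} - \frac{7}{36}.
Apply c(0) = 4: A - \frac{7}{36} = 4 ⇒ A = \frac{151}{36}.
So c(n) = \frac{151 \left(-5\right)^{n}}{36} + \frac{n}{6} - \frac{7}{36}.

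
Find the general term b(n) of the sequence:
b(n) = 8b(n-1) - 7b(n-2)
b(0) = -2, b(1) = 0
Characteristic equation: x² - 8x + 7 = 0, which factors as (x - (1))(x - (7)) = 0.
Roots r₁ = 1, r₂ = 7 (distinct).
General solution: b(n) = A·(1)^n + B·(7)^n.
From b(0) = -2: A + B = -2.
From b(1) = 0: A + 7B = 0.
Solving: A = - \frac{7}{3}, B = \frac{1}{3}.
So b(n) = \frac{7^{n}}{3} - \frac{7}{3}.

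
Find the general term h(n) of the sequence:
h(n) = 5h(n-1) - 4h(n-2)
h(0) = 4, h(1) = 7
Characteristic equation: x² - 5x + 4 = 0, which factors as (x - (4))(x - (1)) = 0.
Roots r₁ = 4, r₂ = 1 (distinct).
General solution: h(n) = A·(4)^n + B·(1)^n.
From h(0) = 4: A + B = 4.
From h(1) = 7: 4A + B = 7.
Solving: A = 1, B = 3.
So h(n) = 4^{n} + 3.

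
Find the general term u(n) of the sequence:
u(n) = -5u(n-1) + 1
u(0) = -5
First-order linear non-homogeneous.
Homogeneous solution: u_h(n) = A·(-5)^n.
Try constant particular solution u_p = K: K = -5K + 1 ⇒ K = \frac{1}{6}.
General: u(n) = A·(-5)^n + \frac{1}{6}.
Apply u(0) = -5: A + \frac{1}{6} = -5 ⇒ A = - \frac{31}{6}.
So u(n) = \frac{1}{6} - \frac{31 \left(-5\right)^{n}}{6}.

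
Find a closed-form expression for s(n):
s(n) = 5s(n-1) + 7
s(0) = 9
First-order linear non-homogeneous.
Homogeneous solution: s_h(n) = A·(5)^n.
Try constant particular solution s_p = K: K = 5K + 7 ⇒ K = - \frac{7}{4}.
General: s(n) = A·(5)^n - \frac{7}{4}.
Apply s(0) = 9: A - \frac{7}{4} = 9 ⇒ A = \frac{43}{4}.
So s(n) = \frac{43 \cdot 5^{n}}{4} - \frac{7}{4}.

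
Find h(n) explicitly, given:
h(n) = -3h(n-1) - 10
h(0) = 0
First-order linear non-homogeneous.
Homogeneous solution: h_h(n) = A·(-3)^n.
Try constant particular solution h_p = K: K = -3K - 10 ⇒ K = - \frac{5}{2}.
General: h(n) = A·(-3)^n - \frac{5}{2}.
Apply h(0) = 0: A - \frac{5}{2} = 0 ⇒ A = \frac{5}{2}.
So h(n) = \frac{5 \left(-3\right)^{n}}{2} - \frac{5}{2}.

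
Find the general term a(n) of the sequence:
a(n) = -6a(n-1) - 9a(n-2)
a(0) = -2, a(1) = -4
Characteristic equation: x² + 6x + 9 = 0, which is (x - (-3))².
Repeated root r = -3.
General solution: a(n) = (A + Bn)·(-3)^n.
From a(0) = -2: A = -2.
From a(1) = -4: (A + B)·(-3) = -4 ⇒ B = \frac{10}{3}.
So a(n) = \left(\frac{10 n}{3} - 2\right) \cdot (-3)^n.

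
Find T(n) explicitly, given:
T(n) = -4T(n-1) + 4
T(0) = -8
First-order linear non-homogeneous.
Homogeneous solution: T_h(n) = A·(-4)^n.
Try constant particular solution T_p = K: K = -4K + 4 ⇒ K = \frac{4}{5}.
General: T(n) = A·(-4)^n + \frac{4}{5}.
Apply T(0) = -8: A + \frac{4}{5} = -8 ⇒ A = - \frac{44}{5}.
So T(n) = \frac{4}{5} - \frac{44 \left(-4\right)^{n}}{5}.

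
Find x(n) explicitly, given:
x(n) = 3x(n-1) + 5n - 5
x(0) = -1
First-order linear with linear forcing.
Homogeneous solution: x_h(n) = A·(3)^n.
Try particular x_p(n) = pn + q. Substituting:
  pn + q = 3(p(n-1) + q) + 5n - 5.
Matching the n-coefficient: p = 3p + 5 ⇒ p = - \frac{5}{2}.
Matching constants: q = -3p + 3q - 5 ⇒ q = - \frac{5}{4}.
General: x(n) = A·(3)^n - \frac{5 n}{2} - \frac{5}{4}.
Apply x(0) = -1: A - \frac{5}{4} = -1 ⇒ A = \frac{1}{4}.
So x(n) = \frac{3^{n}}{4} - \frac{5 n}{2} - \frac{5}{4}.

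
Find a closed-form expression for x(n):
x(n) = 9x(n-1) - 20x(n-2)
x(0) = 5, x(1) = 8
Characteristic equation: x² - 9x + 20 = 0, which factors as (x - (5))(x - (4)) = 0.
Roots r₁ = 5, r₂ = 4 (distinct).
General solution: x(n) = A·(5)^n + B·(4)^n.
From x(0) = 5: A + B = 5.
From x(1) = 8: 5A + 4B = 8.
Solving: A = -12, B = 17.
So x(n) = 17 \cdot 4^{n} - 12 \cdot 5^{n}.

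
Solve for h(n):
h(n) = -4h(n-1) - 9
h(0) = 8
First-order linear non-homogeneous.
Homogeneous solution: h_h(n) = A·(-4)^n.
Try constant particular solution h_p = K: K = -4K - 9 ⇒ K = - \frac{9}{5}.
General: h(n) = A·(-4)^n - \frac{9}{5}.
Apply h(0) = 8: A - \frac{9}{5} = 8 ⇒ A = \frac{49}{5}.
So h(n) = \frac{49 \left(-4\right)^{n}}{5} - \frac{9}{5}.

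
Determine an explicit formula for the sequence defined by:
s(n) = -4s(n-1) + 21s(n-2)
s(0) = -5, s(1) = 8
Characteristic equation: x² + 4x - 21 = 0, which factors as (x - (3))(x - (-7)) = 0.
Roots r₁ = 3, r₂ = -7 (distinct).
General solution: s(n) = A·(3)^n + B·(-7)^n.
From s(0) = -5: A + B = -5.
From s(1) = 8: 3A - 7B = 8.
Solving: A = - \frac{27}{10}, B = - \frac{23}{10}.
So s(n) = - \frac{23 \left(-7\right)^{n}}{10} - \frac{27 \cdot 3^{n}}{10}.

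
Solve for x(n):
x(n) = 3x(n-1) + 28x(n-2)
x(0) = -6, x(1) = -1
Characteristic equation: x² - 3x - 28 = 0, which factors as (x - (-4))(x - (7)) = 0.
Roots r₁ = -4, r₂ = 7 (distinct).
General solution: x(n) = A·(-4)^n + B·(7)^n.
From x(0) = -6: A + B = -6.
From x(1) = -1: -4A + 7B = -1.
Solving: A = - \frac{41}{11}, B = - \frac{25}{11}.
So x(n) = - \frac{41 \left(-4\right)^{n}}{11} - \frac{25 \cdot 7^{n}}{11}.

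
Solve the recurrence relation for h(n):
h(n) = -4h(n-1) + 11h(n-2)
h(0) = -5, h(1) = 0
Characteristic equation: x² + 4x - 11 = 0.
Discriminant Δ = (-4)² + 4·(11) = 60.
Roots r₁,₂ = (-4 ± √60)/2, so r₁ = -2 + \sqrt{15}, r₂ = - \sqrt{15} - 2.
General solution: h(n) = A·r₁^n + B·r₂^n.
From the initial conditions, A + B = -5 and r₁A + r₂B = 0.
Since r₁ - r₂ = √60: A = (0 - (-5)r₂)/√60 = - \frac{5}{2} - \frac{\sqrt{15}}{3}, and B = -5 - A = - \frac{5}{2} + \frac{\sqrt{15}}{3}.
So h(n) = \left(- \frac{5}{2} - \frac{\sqrt{15}}{3}\right)\left(-2 + \sqrt{15}\right)^n + \left(- \frac{5}{2} + \frac{\sqrt{15}}{3}\right)\left(- \sqrt{15} - 2\right)^n.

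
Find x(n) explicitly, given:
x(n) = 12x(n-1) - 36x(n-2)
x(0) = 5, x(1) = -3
Characteristic equation: x² - 12x + 36 = 0, which is (x - (6))².
Repeated root r = 6.
General solution: x(n) = (A + Bn)·(6)^n.
From x(0) = 5: A = 5.
From x(1) = -3: (A + B)·(6) = -3 ⇒ B = - \frac{11}{2}.
So x(n) = \left(5 - \frac{11 n}{2}\right) \cdot (6)^n.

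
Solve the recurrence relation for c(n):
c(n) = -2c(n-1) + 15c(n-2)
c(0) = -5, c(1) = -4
Characteristic equation: x² + 2x - 15 = 0, which factors as (x - (3))(x - (-5)) = 0.
Roots r₁ = 3, r₂ = -5 (distinct).
General solution: c(n) = A·(3)^n + B·(-5)^n.
From c(0) = -5: A + B = -5.
From c(1) = -4: 3A - 5B = -4.
Solving: A = - \frac{29}{8}, B = - \frac{11}{8}.
So c(n) = - \frac{11 \left(-5\right)^{n}}{8} - \frac{29 \cdot 3^{n}}{8}.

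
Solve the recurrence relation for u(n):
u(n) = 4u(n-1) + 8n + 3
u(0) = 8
First-order linear with linear forcing.
Homogeneous solution: u_h(n) = A·(4)^n.
Try particular u_p(n) = pn + q. Substituting:
  pn + q = 4(p(n-1) + q) + 8n + 3.
Matching the n-coefficient: p = 4p + 8 ⇒ p = - \frac{8}{3}.
Matching constants: q = -4p + 4q + 3 ⇒ q = - \frac{41}{9}.
General: u(n) = A·(4)^n - \frac{8 n}{3} - \frac{41}{9}.
Apply u(0) = 8: A - \frac{41}{9} = 8 ⇒ A = \frac{113}{9}.
So u(n) = \frac{113 \cdot 4^{n}}{9} - \frac{8 n}{3} - \frac{41}{9}.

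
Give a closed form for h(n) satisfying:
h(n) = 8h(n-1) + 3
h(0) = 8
First-order linear non-homogeneous.
Homogeneous solution: h_h(n) = A·(8)^n.
Try constant particular solution h_p = K: K = 8K + 3 ⇒ K = - \frac{3}{7}.
General: h(n) = A·(8)^n - \frac{3}{7}.
Apply h(0) = 8: A - \frac{3}{7} = 8 ⇒ A = \frac{59}{7}.
So h(n) = \frac{59 \cdot 8^{n}}{7} - \frac{3}{7}.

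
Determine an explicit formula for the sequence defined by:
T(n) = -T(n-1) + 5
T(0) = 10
First-order linear non-homogeneous.
Homogeneous solution: T_h(n) = A·(-1)^n.
Try constant particular solution T_p = K: K = -K + 5 ⇒ K = \frac{5}{2}.
General: T(n) = A·(-1)^n + \frac{5}{2}.
Apply T(0) = 10: A + \frac{5}{2} = 10 ⇒ A = \frac{15}{2}.
So T(n) = \frac{15 \left(-1\right)^{n}}{2} + \frac{5}{2}.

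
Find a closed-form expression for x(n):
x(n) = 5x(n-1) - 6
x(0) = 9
First-order linear non-homogeneous.
Homogeneous solution: x_h(n) = A·(5)^n.
Try constant particular solution x_p = K: K = 5K - 6 ⇒ K = \frac{3}{2}.
General: x(n) = A·(5)^n + \frac{3}{2}.
Apply x(0) = 9: A + \frac{3}{2} = 9 ⇒ A = \frac{15}{2}.
So x(n) = \frac{15 \cdot 5^{n}}{2} + \frac{3}{2}.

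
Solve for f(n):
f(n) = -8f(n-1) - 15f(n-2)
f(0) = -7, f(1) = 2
Characteristic equation: x² + 8x + 15 = 0, which factors as (x - (-3))(x - (-5)) = 0.
Roots r₁ = -3, r₂ = -5 (distinct).
General solution: f(n) = A·(-3)^n + B·(-5)^n.
From f(0) = -7: A + B = -7.
From f(1) = 2: -3A - 5B = 2.
Solving: A = - \frac{33}{2}, B = \frac{19}{2}.
So f(n) = - \frac{33 \left(-3\right)^{n}}{2} + \frac{19 \left(-5\right)^{n}}{2}.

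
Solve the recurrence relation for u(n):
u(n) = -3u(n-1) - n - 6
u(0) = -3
First-order linear with linear forcing.
Homogeneous solution: u_h(n) = A·(-3)^n.
Try particular u_p(n) = pn + q. Substituting:
  pn + q = -3(p(n-1) + q) - n - 6.
Matching the n-coefficient: p = -3p - 1 ⇒ p = - \frac{1}{4}.
Matching constants: q = 3p - 3q - 6 ⇒ q = - \frac{27}{16}.
General: u(n) = A·(-3)^n - \frac{n}{4} - \frac{27}{16}.
Apply u(0) = -3: A - \frac{27}{16} = -3 ⇒ A = - \frac{21}{16}.
So u(n) = - \frac{21 \left(-3\right)^{n}}{16} - \frac{n}{4} - \frac{27}{16}.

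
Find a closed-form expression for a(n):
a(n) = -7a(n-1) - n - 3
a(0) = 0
First-order linear with linear forcing.
Homogeneous solution: a_h(n) = A·(-7)^n.
Try particular a_p(n) = pn + q. Substituting:
  pn + q = -7(p(n-1) + q) - n - 3.
Matching the n-coefficient: p = -7p - 1 ⇒ p = - \frac{1}{8}.
Matching constants: q = 7p - 7q - 3 ⇒ q = - \frac{31}{64}.
General: a(n) = A·(-7)^n - \frac{n}{8} - \frac{31}{64}.
Apply a(0) = 0: A - \frac{31}{64} = 0 ⇒ A = \frac{31}{64}.
So a(n) = \frac{31 \left(-7\right)^{n}}{64} - \frac{n}{8} - \frac{31}{64}.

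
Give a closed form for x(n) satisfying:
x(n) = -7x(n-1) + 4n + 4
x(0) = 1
First-order linear with linear forcing.
Homogeneous solution: x_h(n) = A·(-7)^n.
Try particular x_p(n) = pn + q. Substituting:
  pn + q = -7(p(n-1) + q) + 4n + 4.
Matching the n-coefficient: p = -7p + 4 ⇒ p = \frac{1}{2}.
Matching constants: q = 7p - 7q + 4 ⇒ q = \frac{15}{16}.
General: x(n) = A·(-7)^n + \frac{n}{2} + \frac{15}{16}.
Apply x(0) = 1: A + \frac{15}{16} = 1 ⇒ A = \frac{1}{16}.
So x(n) = \frac{\left(-7\right)^{n}}{16} + \frac{n}{2} + \frac{15}{16}.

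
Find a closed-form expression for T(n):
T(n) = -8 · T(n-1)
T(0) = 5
Pure geometric recurrence with ratio -8.
By induction T(n) = T(0) · (-8)^n = 5 \left(-8\right)^{n}.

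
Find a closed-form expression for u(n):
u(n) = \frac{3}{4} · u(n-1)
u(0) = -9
Pure geometric recurrence with ratio \frac{3}{4}.
By induction u(n) = u(0) · (\frac{3}{4})^n = - 9 \left(\frac{3}{4}\right)^{n}.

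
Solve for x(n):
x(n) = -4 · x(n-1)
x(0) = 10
Pure geometric recurrence with ratio -4.
By induction x(n) = x(0) · (-4)^n = 10 \left(-4\right)^{n}.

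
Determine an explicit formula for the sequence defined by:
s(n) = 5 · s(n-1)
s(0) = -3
Pure geometric recurrence with ratio 5.
By induction s(n) = s(0) · (5)^n = - 3 \cdot 5^{n}.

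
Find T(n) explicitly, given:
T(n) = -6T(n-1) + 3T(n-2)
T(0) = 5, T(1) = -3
Characteristic equation: x² + 6x - 3 = 0.
Discriminant Δ = (-6)² + 4·(3) = 48.
Roots r₁,₂ = (-6 ± √48)/2, so r₁ = -3 + 2 \sqrt{3}, r₂ = - 2 \sqrt{3} - 3.
General solution: T(n) = A·r₁^n + B·r₂^n.
From the initial conditions, A + B = 5 and r₁A + r₂B = -3.
Since r₁ - r₂ = √48: A = (-3 - (5)r₂)/√48 = \sqrt{3} + \frac{5}{2}, and B = 5 - A = \frac{5}{2} - \sqrt{3}.
So T(n) = \left(\sqrt{3} + \frac{5}{2}\right)\left(-3 + 2 \sqrt{3}\right)^n + \left(\frac{5}{2} - \sqrt{3}\right)\left(- 2 \sqrt{3} - 3\right)^n.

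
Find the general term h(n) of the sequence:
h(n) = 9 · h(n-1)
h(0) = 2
Pure geometric recurrence with ratio 9.
By induction h(n) = h(0) · (9)^n = 2 \cdot 9^{n}.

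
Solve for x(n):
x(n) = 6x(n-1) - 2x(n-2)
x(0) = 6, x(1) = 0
Characteristic equation: x² - 6x + 2 = 0.
Discriminant Δ = (6)² + 4·(-2) = 28.
Roots r₁,₂ = (6 ± √28)/2, so r₁ = \sqrt{7} + 3, r₂ = 3 - \sqrt{7}.
General solution: x(n) = A·r₁^n + B·r₂^n.
From the initial conditions, A + B = 6 and r₁A + r₂B = 0.
Since r₁ - r₂ = √28: A = (0 - (6)r₂)/√28 = 3 - \frac{9 \sqrt{7}}{7}, and B = 6 - A = 3 + \frac{9 \sqrt{7}}{7}.
So x(n) = \left(3 - \frac{9 \sqrt{7}}{7}\right)\left(\sqrt{7} + 3\right)^n + \left(3 + \frac{9 \sqrt{7}}{7}\right)\left(3 - \sqrt{7}\right)^n.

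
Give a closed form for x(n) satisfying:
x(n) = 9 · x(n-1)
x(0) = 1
Pure geometric recurrence with ratio 9.
By induction x(n) = x(0) · (9)^n = 9^{n}.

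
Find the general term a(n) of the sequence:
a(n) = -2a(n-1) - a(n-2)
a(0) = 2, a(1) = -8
Characteristic equation: x² + 2x + 1 = 0, which is (x - (-1))².
Repeated root r = -1.
General solution: a(n) = (A + Bn)·(-1)^n.
From a(0) = 2: A = 2.
From a(1) = -8: (A + B)·(-1) = -8 ⇒ B = 6.
So a(n) = \left(6 n + 2\right) \cdot (-1)^n.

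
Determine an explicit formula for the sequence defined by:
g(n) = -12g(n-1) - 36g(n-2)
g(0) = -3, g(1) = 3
Characteristic equation: x² + 12x + 36 = 0, which is (x - (-6))².
Repeated root r = -6.
General solution: g(n) = (A + Bn)·(-6)^n.
From g(0) = -3: A = -3.
From g(1) = 3: (A + B)·(-6) = 3 ⇒ B = \frac{5}{2}.
So g(n) = \left(\frac{5 n}{2} - 3\right) \cdot (-6)^n.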